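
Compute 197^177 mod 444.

269

197^1 ≡ 197 (mod 444)
197^2 ≡ 197^2 = 38809 ≡ 181 (mod 444)
197^4 ≡ 181^2 = 32761 ≡ 349 (mod 444)
197^8 ≡ 349^2 = 121801 ≡ 145 (mod 444)
197^16 ≡ 145^2 = 21025 ≡ 157 (mod 444)
197^32 ≡ 157^2 = 24649 ≡ 229 (mod 444)
197^64 ≡ 229^2 = 52441 ≡ 49 (mod 444)
197^128 ≡ 49^2 = 2401 ≡ 181 (mod 444)
197^177 = 197^128 × 197^32 × 197^16 × 197^1 ≡ 181 × 229 × 157 × 197 (mod 444).
Accumulate the product:
181 × 229 = 41449 ≡ 157
157 × 157 = 24649 ≡ 229
229 × 197 = 45113 ≡ 269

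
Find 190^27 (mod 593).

27 in binary is 11011, i.e. 27 = 16 + 8 + 2 + 1.
190^1 ≡ 190 (mod 593)
190^2 ≡ 190^2 = 36100 ≡ 520 (mod 593)
190^4 ≡ 520^2 = 270400 ≡ 585 (mod 593)
190^8 ≡ 585^2 = 342225 ≡ 64 (mod 593)
190^16 ≡ 64^2 = 4096 ≡ 538 (mod 593)
190^27 = 190^16 · 190^8 · 190^2 · 190^1 ≡ 538 · 64 · 520 · 190 (mod 593).
Accumulate the product:
538 · 64 = 34432 ≡ 38
38 · 520 = 19760 ≡ 191
191 · 190 = 36290 ≡ 117

117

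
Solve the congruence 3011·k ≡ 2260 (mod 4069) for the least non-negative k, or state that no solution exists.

gcd(3011, 4069) = 1, so a unique solution mod 4069 exists.
3011⁻¹ ≡ 2696 (mod 4069).
k ≡ 2696·2260 ≡ 1667 (mod 4069).

1667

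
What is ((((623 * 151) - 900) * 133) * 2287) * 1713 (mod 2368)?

623 * 151 = 94073 ≡ 1721 (mod 2368)
1721 - 900 = 821
821 * 133 = 109193 ≡ 265 (mod 2368)
265 * 2287 = 606055 ≡ 2215 (mod 2368)
2215 * 1713 = 3794295 ≡ 759 (mod 2368)

759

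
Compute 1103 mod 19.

1

1103 = 58*19 + 1, so 1103 ≡ 1 (mod 19).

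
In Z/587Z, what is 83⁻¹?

Run the extended Euclidean algorithm:
587 = 7·83 + 6
83 = 13·6 + 5
6 = 1·5 + 1
5 = 5·1 + 0
gcd(83, 587) = 1, so the inverse exists.
Bézout: 1 = 14·587 − 99·83.
So 83⁻¹ ≡ −99 ≡ 488 (mod 587).

488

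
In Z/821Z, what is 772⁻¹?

821 = 1*772 + 49
772 = 15*49 + 37
49 = 1*37 + 12
37 = 3*12 + 1
12 = 12*1 + 0
gcd(772, 821) = 1, so the inverse exists.
Back-substitute for 1:
1 = 1*37 − 3*12
  = −3*49 + 4*37
  = 4*772 − 63*49
  = −63*821 + 67*772
So 772⁻¹ ≡ 67 (mod 821).

67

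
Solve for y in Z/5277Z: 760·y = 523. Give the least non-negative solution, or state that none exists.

2785

gcd(760, 5277) = 1, so a unique solution mod 5277 exists.
760⁻¹ ≡ 4909 (mod 5277).
y ≡ 4909·523 ≡ 2785 (mod 5277).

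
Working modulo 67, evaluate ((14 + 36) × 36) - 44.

14 + 36 = 50
50 × 36 = 1800 ≡ 58 (mod 67)
58 - 44 = 14

14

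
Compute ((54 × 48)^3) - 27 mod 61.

11

54 × 48 = 2592 ≡ 30 (mod 61)
(30)^3 ≡ 38 (mod 61)
38 - 27 = 11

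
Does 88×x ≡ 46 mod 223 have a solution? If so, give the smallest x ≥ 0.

36

gcd(88, 223) = 1, so a unique solution mod 223 exists.
88⁻¹ ≡ 185 (mod 223).
x ≡ 185×46 ≡ 36 (mod 223).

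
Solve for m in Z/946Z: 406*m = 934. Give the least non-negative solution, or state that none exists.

gcd(406, 946) = 2, and 2 | 934, so solutions exist.
Divide through by 2: 203*m = 467 (mod 473).
203⁻¹ ≡ 240 (mod 473).
m ≡ 240*467 ≡ 452 (mod 473).
The smallest non-negative solution is m = 452.

452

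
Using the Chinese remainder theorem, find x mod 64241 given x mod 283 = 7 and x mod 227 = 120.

43023

283⁻¹ mod 227: 283·150 ≡ 1 (mod 227), so 283⁻¹ ≡ 150.
x = 7 + 283·((120 − 7)·150 mod 227) = 7 + 283·152 = 43023.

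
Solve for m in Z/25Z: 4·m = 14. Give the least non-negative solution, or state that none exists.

gcd(4, 25) = 1, so a unique solution mod 25 exists.
4⁻¹ ≡ 19 (mod 25).
m ≡ 19·14 ≡ 16 (mod 25).

16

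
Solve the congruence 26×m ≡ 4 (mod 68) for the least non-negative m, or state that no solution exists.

gcd(26, 68) = 2, and 2 | 4, so solutions exist.
Divide through by 2: 13×m mod 34 = 2.
13⁻¹ ≡ 21 (mod 34).
m ≡ 21×2 ≡ 8 (mod 34).
The smallest non-negative solution is m = 8.

8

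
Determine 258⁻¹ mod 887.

416

887 = 3·258 + 113
258 = 2·113 + 32
113 = 3·32 + 17
32 = 1·17 + 15
17 = 1·15 + 2
15 = 7·2 + 1
2 = 2·1 + 0
gcd(258, 887) = 1, so the inverse exists.
Back-substitute for 1:
1 = 1·15 − 7·2
  = −7·17 + 8·15
  = 8·32 − 15·17
  = −15·113 + 53·32
  = 53·258 − 121·113
  = −121·887 + 416·258
So 258⁻¹ ≡ 416 (mod 887).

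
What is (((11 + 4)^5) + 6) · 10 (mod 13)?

3

11 + 4 = 15 ≡ 2 (mod 13)
(2)^5 ≡ 6 (mod 13)
6 + 6 = 12
12 · 10 = 120 ≡ 3 (mod 13)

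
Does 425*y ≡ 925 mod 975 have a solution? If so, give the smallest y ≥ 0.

gcd(425, 975) = 25, and 25 | 925, so solutions exist.
Divide through by 25: 17*y = 37 (mod 39).
17⁻¹ ≡ 23 (mod 39).
y ≡ 23*37 ≡ 32 (mod 39).
The smallest non-negative solution is y = 32.

32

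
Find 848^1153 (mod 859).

848^1 ≡ 848 (mod 859)
848^2 ≡ 848^2 = 719104 ≡ 121 (mod 859)
848^4 ≡ 121^2 = 14641 ≡ 38 (mod 859)
848^8 ≡ 38^2 = 1444 ≡ 585 (mod 859)
848^16 ≡ 585^2 = 342225 ≡ 343 (mod 859)
848^32 ≡ 343^2 = 117649 ≡ 825 (mod 859)
848^64 ≡ 825^2 = 680625 ≡ 297 (mod 859)
848^128 ≡ 297^2 = 88209 ≡ 591 (mod 859)
848^256 ≡ 591^2 = 349281 ≡ 527 (mod 859)
848^512 ≡ 527^2 = 277729 ≡ 272 (mod 859)
848^1024 ≡ 272^2 = 73984 ≡ 110 (mod 859)
848^1153 = 848^1024 × 848^128 × 848^1 ≡ 110 × 591 × 848 (mod 859).
Accumulate the product:
110 × 591 = 65010 ≡ 585
585 × 848 = 496080 ≡ 437

437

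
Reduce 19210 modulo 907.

19210 = 21*907 + 163, so 19210 ≡ 163 (mod 907).

163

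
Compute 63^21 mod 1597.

532

Using repeated squaring:
21 in binary is 10101, i.e. 21 = 16 + 4 + 1.
63^1 ≡ 63 (mod 1597)
63^2 ≡ 63^2 = 3969 ≡ 775 (mod 1597)
63^4 ≡ 775^2 = 600625 ≡ 153 (mod 1597)
63^8 ≡ 153^2 = 23409 ≡ 1051 (mod 1597)
63^16 ≡ 1051^2 = 1104601 ≡ 1074 (mod 1597)
63^21 = 63^16 · 63^4 · 63^1 ≡ 1074 · 153 · 63 (mod 1597).
Accumulate the product:
1074 · 153 = 164322 ≡ 1428
1428 · 63 = 89964 ≡ 532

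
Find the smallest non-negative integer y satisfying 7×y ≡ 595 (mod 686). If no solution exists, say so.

gcd(7, 686) = 7, and 7 | 595, so solutions exist.
Divide through by 7: 1×y = 85 (mod 98).
1⁻¹ ≡ 1 (mod 98).
y ≡ 1×85 ≡ 85 (mod 98).
The smallest non-negative solution is y = 85.

85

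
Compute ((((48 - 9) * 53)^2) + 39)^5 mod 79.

16

48 - 9 = 39
39 * 53 = 2067 ≡ 13 (mod 79)
(13)^2 ≡ 11 (mod 79)
11 + 39 = 50
(50)^5 ≡ 16 (mod 79)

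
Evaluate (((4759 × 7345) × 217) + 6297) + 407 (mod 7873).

7754

4759 × 7345 = 34954855 ≡ 6608 (mod 7873)
6608 × 217 = 1433936 ≡ 1050 (mod 7873)
1050 + 6297 = 7347
7347 + 407 = 7754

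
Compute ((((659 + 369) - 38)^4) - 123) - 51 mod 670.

536

659 + 369 = 1028 ≡ 358 (mod 670)
358 - 38 = 320
(320)^4 ≡ 40 (mod 670)
40 - 123 = -83 ≡ 587 (mod 670)
587 - 51 = 536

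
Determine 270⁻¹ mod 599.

Run the extended Euclidean algorithm:
599 = 2·270 + 59
270 = 4·59 + 34
59 = 1·34 + 25
34 = 1·25 + 9
25 = 2·9 + 7
9 = 1·7 + 2
7 = 3·2 + 1
2 = 2·1 + 0
gcd(270, 599) = 1, so the inverse exists.
Bézout: 1 = 119·599 − 264·270.
So 270⁻¹ ≡ −264 ≡ 335 (mod 599).

335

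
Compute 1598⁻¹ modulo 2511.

Run the extended Euclidean algorithm:
2511 = 1·1598 + 913
1598 = 1·913 + 685
913 = 1·685 + 228
685 = 3·228 + 1
228 = 228·1 + 0
gcd(1598, 2511) = 1, so the inverse exists.
Bézout: 1 = −7·2511 + 11·1598.
So 1598⁻¹ ≡ 11 (mod 2511).

11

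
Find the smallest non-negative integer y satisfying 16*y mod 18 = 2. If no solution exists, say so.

gcd(16, 18) = 2, and 2 | 2, so solutions exist.
Divide through by 2: 8*y ≡ 1 (mod 9).
8⁻¹ ≡ 8 (mod 9).
y ≡ 8*1 ≡ 8 (mod 9).
The smallest non-negative solution is y = 8.

8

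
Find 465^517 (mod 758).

119

Using repeated squaring:
465^1 ≡ 465 (mod 758)
465^2 ≡ 465^2 = 216225 ≡ 195 (mod 758)
465^4 ≡ 195^2 = 38025 ≡ 125 (mod 758)
465^8 ≡ 125^2 = 15625 ≡ 465 (mod 758)
465^16 ≡ 465^2 = 216225 ≡ 195 (mod 758)
465^32 ≡ 195^2 = 38025 ≡ 125 (mod 758)
465^64 ≡ 125^2 = 15625 ≡ 465 (mod 758)
465^128 ≡ 465^2 = 216225 ≡ 195 (mod 758)
465^256 ≡ 195^2 = 38025 ≡ 125 (mod 758)
465^512 ≡ 125^2 = 15625 ≡ 465 (mod 758)
465^517 = 465^512 * 465^4 * 465^1 ≡ 465 * 125 * 465 (mod 758).
Accumulate the product:
465 * 125 = 58125 ≡ 517
517 * 465 = 240405 ≡ 119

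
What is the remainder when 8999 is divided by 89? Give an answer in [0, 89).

10

8999 = 101×89 + 10, so 8999 ≡ 10 (mod 89).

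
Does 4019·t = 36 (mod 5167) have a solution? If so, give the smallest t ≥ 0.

gcd(4019, 5167) = 1, so a unique solution mod 5167 exists.
4019⁻¹ ≡ 2588 (mod 5167).
t ≡ 2588·36 ≡ 162 (mod 5167).

162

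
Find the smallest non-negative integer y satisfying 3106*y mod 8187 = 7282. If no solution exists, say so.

5680

gcd(3106, 8187) = 1, so a unique solution mod 8187 exists.
3106⁻¹ ≡ 4336 (mod 8187).
y ≡ 4336*7282 ≡ 5680 (mod 8187).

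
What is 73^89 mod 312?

Compute successive squares:
89 in binary is 1011001, i.e. 89 = 64 + 16 + 8 + 1.
73^1 ≡ 73 (mod 312)
73^2 ≡ 73^2 = 5329 ≡ 25 (mod 312)
73^4 ≡ 25^2 = 625 ≡ 1 (mod 312)
73^8 ≡ 1^2 = 1 (mod 312)
73^16 ≡ 1^2 = 1 (mod 312)
73^32 ≡ 1^2 = 1 (mod 312)
73^64 ≡ 1^2 = 1 (mod 312)
73^89 = 73^64 * 73^16 * 73^8 * 73^1 ≡ 1 * 1 * 1 * 73 (mod 312).
Accumulate the product:
1 * 1 = 1
1 * 1 = 1
1 * 73 = 73

73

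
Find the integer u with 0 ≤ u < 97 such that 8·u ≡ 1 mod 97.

85

Run the extended Euclidean algorithm:
97 = 12×8 + 1
8 = 8×1 + 0
gcd(8, 97) = 1, so the inverse exists.
Bézout: 1 = 1×97 − 12×8.
So 8⁻¹ ≡ −12 ≡ 85 (mod 97).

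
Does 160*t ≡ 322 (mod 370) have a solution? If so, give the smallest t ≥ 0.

gcd(160, 370) = 10, and 10 does not divide 322.
So the congruence has no solution.

no solution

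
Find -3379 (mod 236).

-3379 = -15·236 + 161, so -3379 ≡ 161 (mod 236).

161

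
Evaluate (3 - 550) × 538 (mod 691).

3 - 550 = -547 ≡ 144 (mod 691)
144 × 538 = 77472 ≡ 80 (mod 691)

80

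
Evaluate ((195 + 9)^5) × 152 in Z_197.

195 + 9 = 204 ≡ 7 (mod 197)
(7)^5 ≡ 62 (mod 197)
62 × 152 = 9424 ≡ 165 (mod 197)

165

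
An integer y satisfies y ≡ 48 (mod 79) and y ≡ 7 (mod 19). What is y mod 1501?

1470

79⁻¹ mod 19: 79*13 ≡ 1 (mod 19), so 79⁻¹ ≡ 13.
y = 48 + 79*((7 − 48)*13 mod 19) = 48 + 79*18 = 1470.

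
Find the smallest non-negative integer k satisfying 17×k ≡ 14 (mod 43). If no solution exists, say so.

gcd(17, 43) = 1, so a unique solution mod 43 exists.
17⁻¹ ≡ 38 (mod 43).
k ≡ 38×14 ≡ 16 (mod 43).

16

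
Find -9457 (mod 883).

256

-9457 = -11*883 + 256, so -9457 ≡ 256 (mod 883).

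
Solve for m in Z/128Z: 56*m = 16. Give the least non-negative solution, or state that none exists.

14

gcd(56, 128) = 8, and 8 | 16, so solutions exist.
Divide through by 8: 7*m = 2 (mod 16).
7⁻¹ ≡ 7 (mod 16).
m ≡ 7*2 ≡ 14 (mod 16).
The smallest non-negative solution is m = 14.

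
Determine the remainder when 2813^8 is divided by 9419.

9073

By square-and-multiply:
2813^1 ≡ 2813 (mod 9419)
2813^2 ≡ 2813^2 = 7912969 ≡ 1009 (mod 9419)
2813^4 ≡ 1009^2 = 1018081 ≡ 829 (mod 9419)
2813^8 ≡ 829^2 = 687241 ≡ 9073 (mod 9419)
So 2813^8 ≡ 9073 (mod 9419).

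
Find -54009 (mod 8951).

-54009 = -7·8951 + 8648, so -54009 ≡ 8648 (mod 8951).

8648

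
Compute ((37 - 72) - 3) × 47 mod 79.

31

37 - 72 = -35 ≡ 44 (mod 79)
44 - 3 = 41
41 × 47 = 1927 ≡ 31 (mod 79)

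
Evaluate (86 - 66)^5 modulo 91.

76

86 - 66 = 20
(20)^5 ≡ 76 (mod 91)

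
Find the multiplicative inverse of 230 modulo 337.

Apply the Euclidean algorithm and back-substitute:
337 = 1*230 + 107
230 = 2*107 + 16
107 = 6*16 + 11
16 = 1*11 + 5
11 = 2*5 + 1
5 = 5*1 + 0
gcd(230, 337) = 1, so the inverse exists.
Bézout: 1 = 43*337 − 63*230.
So 230⁻¹ ≡ −63 ≡ 274 (mod 337).

274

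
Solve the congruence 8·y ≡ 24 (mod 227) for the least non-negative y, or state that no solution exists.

gcd(8, 227) = 1, so a unique solution mod 227 exists.
8⁻¹ ≡ 142 (mod 227).
y ≡ 142·24 ≡ 3 (mod 227).

3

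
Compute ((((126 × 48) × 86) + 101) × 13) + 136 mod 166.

126 × 48 = 6048 ≡ 72 (mod 166)
72 × 86 = 6192 ≡ 50 (mod 166)
50 + 101 = 151
151 × 13 = 1963 ≡ 137 (mod 166)
137 + 136 = 273 ≡ 107 (mod 166)

107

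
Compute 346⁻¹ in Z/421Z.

421 = 1·346 + 75
346 = 4·75 + 46
75 = 1·46 + 29
46 = 1·29 + 17
29 = 1·17 + 12
17 = 1·12 + 5
12 = 2·5 + 2
5 = 2·2 + 1
2 = 2·1 + 0
gcd(346, 421) = 1, so the inverse exists.
Back-substitute for 1:
1 = 1·5 − 2·2
  = −2·12 + 5·5
  = 5·17 − 7·12
  = −7·29 + 12·17
  = 12·46 − 19·29
  = −19·75 + 31·46
  = 31·346 − 143·75
  = −143·421 + 174·346
So 346⁻¹ ≡ 174 (mod 421).

174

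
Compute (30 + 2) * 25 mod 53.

30 + 2 = 32
32 * 25 = 800 ≡ 5 (mod 53)

5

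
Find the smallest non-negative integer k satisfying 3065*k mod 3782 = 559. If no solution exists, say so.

3681

gcd(3065, 3782) = 1, so a unique solution mod 3782 exists.
3065⁻¹ ≡ 2131 (mod 3782).
k ≡ 2131*559 ≡ 3681 (mod 3782).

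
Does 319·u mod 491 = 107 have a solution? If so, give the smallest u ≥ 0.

gcd(319, 491) = 1, so a unique solution mod 491 exists.
319⁻¹ ≡ 157 (mod 491).
u ≡ 157·107 ≡ 105 (mod 491).

105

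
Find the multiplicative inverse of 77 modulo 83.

69

83 = 1×77 + 6
77 = 12×6 + 5
6 = 1×5 + 1
5 = 5×1 + 0
gcd(77, 83) = 1, so the inverse exists.
Back-substitute for 1:
1 = 1×6 − 1×5
  = −1×77 + 13×6
  = 13×83 − 14×77
So 77⁻¹ ≡ −14 ≡ 69 (mod 83).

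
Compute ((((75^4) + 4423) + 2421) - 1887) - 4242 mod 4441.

(75)^4 ≡ 2941 (mod 4441)
2941 + 4423 = 7364 ≡ 2923 (mod 4441)
2923 + 2421 = 5344 ≡ 903 (mod 4441)
903 - 1887 = -984 ≡ 3457 (mod 4441)
3457 - 4242 = -785 ≡ 3656 (mod 4441)

3656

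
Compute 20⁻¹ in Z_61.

58

Apply the Euclidean algorithm and back-substitute:
61 = 3×20 + 1
20 = 20×1 + 0
gcd(20, 61) = 1, so the inverse exists.
Back-substitute for 1:
1 = 1×61 − 3×20
So 20⁻¹ ≡ −3 ≡ 58 (mod 61).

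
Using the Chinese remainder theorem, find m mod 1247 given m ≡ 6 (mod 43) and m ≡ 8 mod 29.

1081

43⁻¹ mod 29: 43×27 ≡ 1 (mod 29), so 43⁻¹ ≡ 27.
m = 6 + 43×((8 − 6)×27 mod 29) = 6 + 43×25 = 1081.
Check: 1081 mod 43 = 6, 1081 mod 29 = 8. ✓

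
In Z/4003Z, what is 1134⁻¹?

2178

4003 = 3*1134 + 601
1134 = 1*601 + 533
601 = 1*533 + 68
533 = 7*68 + 57
68 = 1*57 + 11
57 = 5*11 + 2
11 = 5*2 + 1
2 = 2*1 + 0
gcd(1134, 4003) = 1, so the inverse exists.
Back-substitute for 1:
1 = 1*11 − 5*2
  = −5*57 + 26*11
  = 26*68 − 31*57
  = −31*533 + 243*68
  = 243*601 − 274*533
  = −274*1134 + 517*601
  = 517*4003 − 1825*1134
So 1134⁻¹ ≡ −1825 ≡ 2178 (mod 4003).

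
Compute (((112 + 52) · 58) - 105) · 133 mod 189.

140

112 + 52 = 164
164 · 58 = 9512 ≡ 62 (mod 189)
62 - 105 = -43 ≡ 146 (mod 189)
146 · 133 = 19418 ≡ 140 (mod 189)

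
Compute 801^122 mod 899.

428

Using repeated squaring:
122 in binary is 1111010, i.e. 122 = 64 + 32 + 16 + 8 + 2.
801^1 ≡ 801 (mod 899)
801^2 ≡ 801^2 = 641601 ≡ 614 (mod 899)
801^4 ≡ 614^2 = 376996 ≡ 315 (mod 899)
801^8 ≡ 315^2 = 99225 ≡ 335 (mod 899)
801^16 ≡ 335^2 = 112225 ≡ 749 (mod 899)
801^32 ≡ 749^2 = 561001 ≡ 25 (mod 899)
801^64 ≡ 25^2 = 625 (mod 899)
801^122 = 801^64 × 801^32 × 801^16 × 801^8 × 801^2 ≡ 625 × 25 × 749 × 335 × 614 (mod 899).
Accumulate the product:
625 × 25 = 15625 ≡ 342
342 × 749 = 256158 ≡ 842
842 × 335 = 282070 ≡ 683
683 × 614 = 419362 ≡ 428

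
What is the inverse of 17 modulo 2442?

431

Apply the Euclidean algorithm and back-substitute:
2442 = 143*17 + 11
17 = 1*11 + 6
11 = 1*6 + 5
6 = 1*5 + 1
5 = 5*1 + 0
gcd(17, 2442) = 1, so the inverse exists.
Bézout: 1 = −3*2442 + 431*17.
So 17⁻¹ ≡ 431 (mod 2442).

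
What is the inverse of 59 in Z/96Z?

By the extended Euclidean algorithm:
96 = 1·59 + 37
59 = 1·37 + 22
37 = 1·22 + 15
22 = 1·15 + 7
15 = 2·7 + 1
7 = 7·1 + 0
gcd(59, 96) = 1, so the inverse exists.
Bézout: 1 = 8·96 − 13·59.
So 59⁻¹ ≡ −13 ≡ 83 (mod 96).

83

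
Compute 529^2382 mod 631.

2382 in binary is 100101001110, i.e. 2382 = 2048 + 256 + 64 + 8 + 4 + 2.
529^1 ≡ 529 (mod 631)
529^2 ≡ 529^2 = 279841 ≡ 308 (mod 631)
529^4 ≡ 308^2 = 94864 ≡ 214 (mod 631)
529^8 ≡ 214^2 = 45796 ≡ 364 (mod 631)
529^16 ≡ 364^2 = 132496 ≡ 617 (mod 631)
529^32 ≡ 617^2 = 380689 ≡ 196 (mod 631)
529^64 ≡ 196^2 = 38416 ≡ 556 (mod 631)
529^128 ≡ 556^2 = 309136 ≡ 577 (mod 631)
529^256 ≡ 577^2 = 332929 ≡ 392 (mod 631)
529^512 ≡ 392^2 = 153664 ≡ 331 (mod 631)
529^1024 ≡ 331^2 = 109561 ≡ 398 (mod 631)
529^2048 ≡ 398^2 = 158404 ≡ 23 (mod 631)
529^2382 = 529^2048 · 529^256 · 529^64 · 529^8 · 529^4 · 529^2 ≡ 23 · 392 · 556 · 364 · 214 · 308 (mod 631).
Accumulate the product:
23 · 392 = 9016 ≡ 182
182 · 556 = 101192 ≡ 232
232 · 364 = 84448 ≡ 525
525 · 214 = 112350 ≡ 32
32 · 308 = 9856 ≡ 391

391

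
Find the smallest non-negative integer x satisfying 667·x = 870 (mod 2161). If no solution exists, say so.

gcd(667, 2161) = 1, so a unique solution mod 2161 exists.
667⁻¹ ≡ 1121 (mod 2161).
x ≡ 1121·870 ≡ 659 (mod 2161).

659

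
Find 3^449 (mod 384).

449 in binary is 111000001, i.e. 449 = 256 + 128 + 64 + 1.
3^1 ≡ 3 (mod 384)
3^2 ≡ 3^2 = 9 (mod 384)
3^4 ≡ 9^2 = 81 (mod 384)
3^8 ≡ 81^2 = 6561 ≡ 33 (mod 384)
3^16 ≡ 33^2 = 1089 ≡ 321 (mod 384)
3^32 ≡ 321^2 = 103041 ≡ 129 (mod 384)
3^64 ≡ 129^2 = 16641 ≡ 129 (mod 384)
3^128 ≡ 129^2 = 16641 ≡ 129 (mod 384)
3^256 ≡ 129^2 = 16641 ≡ 129 (mod 384)
3^449 = 3^256 * 3^128 * 3^64 * 3^1 ≡ 129 * 129 * 129 * 3 (mod 384).
Accumulate the product:
129 * 129 = 16641 ≡ 129
129 * 129 = 16641 ≡ 129
129 * 3 = 387 ≡ 3

3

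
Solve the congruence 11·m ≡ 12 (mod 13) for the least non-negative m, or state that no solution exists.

7

gcd(11, 13) = 1, so a unique solution mod 13 exists.
11⁻¹ ≡ 6 (mod 13).
m ≡ 6·12 ≡ 7 (mod 13).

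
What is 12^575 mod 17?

10

By square-and-multiply:
575 in binary is 1000111111, i.e. 575 = 512 + 32 + 16 + 8 + 4 + 2 + 1.
12^1 ≡ 12 (mod 17)
12^2 ≡ 12^2 = 144 ≡ 8 (mod 17)
12^4 ≡ 8^2 = 64 ≡ 13 (mod 17)
12^8 ≡ 13^2 = 169 ≡ 16 (mod 17)
12^16 ≡ 16^2 = 256 ≡ 1 (mod 17)
12^32 ≡ 1^2 = 1 (mod 17)
12^64 ≡ 1^2 = 1 (mod 17)
12^128 ≡ 1^2 = 1 (mod 17)
12^256 ≡ 1^2 = 1 (mod 17)
12^512 ≡ 1^2 = 1 (mod 17)
12^575 = 12^512 × 12^32 × 12^16 × 12^8 × 12^4 × 12^2 × 12^1 ≡ 1 × 1 × 1 × 16 × 13 × 8 × 12 (mod 17).
Accumulate the product:
1 × 1 = 1
1 × 1 = 1
1 × 16 = 16
16 × 13 = 208 ≡ 4
4 × 8 = 32 ≡ 15
15 × 12 = 180 ≡ 10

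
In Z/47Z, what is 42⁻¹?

28

47 = 1×42 + 5
42 = 8×5 + 2
5 = 2×2 + 1
2 = 2×1 + 0
gcd(42, 47) = 1, so the inverse exists.
Bézout: 1 = 17×47 − 19×42.
So 42⁻¹ ≡ −19 ≡ 28 (mod 47).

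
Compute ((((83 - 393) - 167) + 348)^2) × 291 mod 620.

331

83 - 393 = -310 ≡ 310 (mod 620)
310 - 167 = 143
143 + 348 = 491
(491)^2 ≡ 521 (mod 620)
521 × 291 = 151611 ≡ 331 (mod 620)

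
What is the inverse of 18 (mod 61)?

17

Apply the Euclidean algorithm and back-substitute:
61 = 3*18 + 7
18 = 2*7 + 4
7 = 1*4 + 3
4 = 1*3 + 1
3 = 3*1 + 0
gcd(18, 61) = 1, so the inverse exists.
Back-substitute for 1:
1 = 1*4 − 1*3
  = −1*7 + 2*4
  = 2*18 − 5*7
  = −5*61 + 17*18
So 18⁻¹ ≡ 17 (mod 61).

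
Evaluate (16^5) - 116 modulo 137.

(16)^5 ≡ 115 (mod 137)
115 - 116 = -1 ≡ 136 (mod 137)

136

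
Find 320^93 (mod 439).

93 in binary is 1011101, i.e. 93 = 64 + 16 + 8 + 4 + 1.
320^1 ≡ 320 (mod 439)
320^2 ≡ 320^2 = 102400 ≡ 113 (mod 439)
320^4 ≡ 113^2 = 12769 ≡ 38 (mod 439)
320^8 ≡ 38^2 = 1444 ≡ 127 (mod 439)
320^16 ≡ 127^2 = 16129 ≡ 325 (mod 439)
320^32 ≡ 325^2 = 105625 ≡ 265 (mod 439)
320^64 ≡ 265^2 = 70225 ≡ 424 (mod 439)
320^93 = 320^64 * 320^16 * 320^8 * 320^4 * 320^1 ≡ 424 * 325 * 127 * 38 * 320 (mod 439).
Accumulate the product:
424 * 325 = 137800 ≡ 393
393 * 127 = 49911 ≡ 304
304 * 38 = 11552 ≡ 138
138 * 320 = 44160 ≡ 260

260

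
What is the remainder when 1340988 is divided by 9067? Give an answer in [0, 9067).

1340988 = 147×9067 + 8139, so 1340988 ≡ 8139 (mod 9067).

8139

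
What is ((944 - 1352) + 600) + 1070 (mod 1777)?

1262

944 - 1352 = -408 ≡ 1369 (mod 1777)
1369 + 600 = 1969 ≡ 192 (mod 1777)
192 + 1070 = 1262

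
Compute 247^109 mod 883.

299

109 in binary is 1101101, i.e. 109 = 64 + 32 + 8 + 4 + 1.
247^1 ≡ 247 (mod 883)
247^2 ≡ 247^2 = 61009 ≡ 82 (mod 883)
247^4 ≡ 82^2 = 6724 ≡ 543 (mod 883)
247^8 ≡ 543^2 = 294849 ≡ 810 (mod 883)
247^16 ≡ 810^2 = 656100 ≡ 31 (mod 883)
247^32 ≡ 31^2 = 961 ≡ 78 (mod 883)
247^64 ≡ 78^2 = 6084 ≡ 786 (mod 883)
247^109 = 247^64 * 247^32 * 247^8 * 247^4 * 247^1 ≡ 786 * 78 * 810 * 543 * 247 (mod 883).
Accumulate the product:
786 * 78 = 61308 ≡ 381
381 * 810 = 308610 ≡ 443
443 * 543 = 240549 ≡ 373
373 * 247 = 92131 ≡ 299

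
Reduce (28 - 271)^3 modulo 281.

28 - 271 = -243 ≡ 38 (mod 281)
(38)^3 ≡ 77 (mod 281)

77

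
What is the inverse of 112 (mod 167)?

By the extended Euclidean algorithm:
167 = 1×112 + 55
112 = 2×55 + 2
55 = 27×2 + 1
2 = 2×1 + 0
gcd(112, 167) = 1, so the inverse exists.
Bézout: 1 = 55×167 − 82×112.
So 112⁻¹ ≡ −82 ≡ 85 (mod 167).

85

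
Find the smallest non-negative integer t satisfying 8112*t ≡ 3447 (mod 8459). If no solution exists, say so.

gcd(8112, 8459) = 1, so a unique solution mod 8459 exists.
8112⁻¹ ≡ 6070 (mod 8459).
t ≡ 6070*3447 ≡ 4183 (mod 8459).

4183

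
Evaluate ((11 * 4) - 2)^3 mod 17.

11 * 4 = 44 ≡ 10 (mod 17)
10 - 2 = 8
(8)^3 ≡ 2 (mod 17)

2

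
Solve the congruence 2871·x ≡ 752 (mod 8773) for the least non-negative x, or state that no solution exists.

6127

gcd(2871, 8773) = 1, so a unique solution mod 8773 exists.
2871⁻¹ ≡ 3893 (mod 8773).
x ≡ 3893·752 ≡ 6127 (mod 8773).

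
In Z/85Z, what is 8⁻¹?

By the extended Euclidean algorithm:
85 = 10×8 + 5
8 = 1×5 + 3
5 = 1×3 + 2
3 = 1×2 + 1
2 = 2×1 + 0
gcd(8, 85) = 1, so the inverse exists.
Bézout: 1 = −3×85 + 32×8.
So 8⁻¹ ≡ 32 (mod 85).

32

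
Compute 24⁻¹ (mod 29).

By the extended Euclidean algorithm:
29 = 1×24 + 5
24 = 4×5 + 4
5 = 1×4 + 1
4 = 4×1 + 0
gcd(24, 29) = 1, so the inverse exists.
Back-substitute for 1:
1 = 1×5 − 1×4
  = −1×24 + 5×5
  = 5×29 − 6×24
So 24⁻¹ ≡ −6 ≡ 23 (mod 29).

23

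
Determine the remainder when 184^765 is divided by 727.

Using repeated squaring:
765 in binary is 1011111101, i.e. 765 = 512 + 128 + 64 + 32 + 16 + 8 + 4 + 1.
184^1 ≡ 184 (mod 727)
184^2 ≡ 184^2 = 33856 ≡ 414 (mod 727)
184^4 ≡ 414^2 = 171396 ≡ 551 (mod 727)
184^8 ≡ 551^2 = 303601 ≡ 442 (mod 727)
184^16 ≡ 442^2 = 195364 ≡ 528 (mod 727)
184^32 ≡ 528^2 = 278784 ≡ 343 (mod 727)
184^64 ≡ 343^2 = 117649 ≡ 602 (mod 727)
184^128 ≡ 602^2 = 362404 ≡ 358 (mod 727)
184^256 ≡ 358^2 = 128164 ≡ 212 (mod 727)
184^512 ≡ 212^2 = 44944 ≡ 597 (mod 727)
184^765 = 184^512 × 184^128 × 184^64 × 184^32 × 184^16 × 184^8 × 184^4 × 184^1 ≡ 597 × 358 × 602 × 343 × 528 × 442 × 551 × 184 (mod 727).
Accumulate the product:
597 × 358 = 213726 ≡ 715
715 × 602 = 430430 ≡ 46
46 × 343 = 15778 ≡ 511
511 × 528 = 269808 ≡ 91
91 × 442 = 40222 ≡ 237
237 × 551 = 130587 ≡ 454
454 × 184 = 83536 ≡ 658

658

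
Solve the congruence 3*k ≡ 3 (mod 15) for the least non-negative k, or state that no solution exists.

gcd(3, 15) = 3, and 3 | 3, so solutions exist.
Divide through by 3: 1*k mod 5 = 1.
1⁻¹ ≡ 1 (mod 5).
k ≡ 1*1 ≡ 1 (mod 5).
The smallest non-negative solution is k = 1.

1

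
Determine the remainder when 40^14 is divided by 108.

Compute successive squares:
14 in binary is 1110, i.e. 14 = 8 + 4 + 2.
40^1 ≡ 40 (mod 108)
40^2 ≡ 40^2 = 1600 ≡ 88 (mod 108)
40^4 ≡ 88^2 = 7744 ≡ 76 (mod 108)
40^8 ≡ 76^2 = 5776 ≡ 52 (mod 108)
40^14 = 40^8 * 40^4 * 40^2 ≡ 52 * 76 * 88 (mod 108).
Accumulate the product:
52 * 76 = 3952 ≡ 64
64 * 88 = 5632 ≡ 16

16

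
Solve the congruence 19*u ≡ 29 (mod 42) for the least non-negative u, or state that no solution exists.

gcd(19, 42) = 1, so a unique solution mod 42 exists.
19⁻¹ ≡ 31 (mod 42).
u ≡ 31*29 ≡ 17 (mod 42).

17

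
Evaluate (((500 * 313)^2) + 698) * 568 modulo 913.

208

500 * 313 = 156500 ≡ 377 (mod 913)
(377)^2 ≡ 614 (mod 913)
614 + 698 = 1312 ≡ 399 (mod 913)
399 * 568 = 226632 ≡ 208 (mod 913)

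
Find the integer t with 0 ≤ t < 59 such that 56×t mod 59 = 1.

By the extended Euclidean algorithm:
59 = 1·56 + 3
56 = 18·3 + 2
3 = 1·2 + 1
2 = 2·1 + 0
gcd(56, 59) = 1, so the inverse exists.
Bézout: 1 = 19·59 − 20·56.
So 56⁻¹ ≡ −20 ≡ 39 (mod 59).

39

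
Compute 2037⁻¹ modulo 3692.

3692 = 1*2037 + 1655
2037 = 1*1655 + 382
1655 = 4*382 + 127
382 = 3*127 + 1
127 = 127*1 + 0
gcd(2037, 3692) = 1, so the inverse exists.
Back-substitute for 1:
1 = 1*382 − 3*127
  = −3*1655 + 13*382
  = 13*2037 − 16*1655
  = −16*3692 + 29*2037
So 2037⁻¹ ≡ 29 (mod 3692).

29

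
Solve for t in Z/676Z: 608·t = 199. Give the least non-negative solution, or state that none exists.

gcd(608, 676) = 4, and 4 does not divide 199.
So the congruence has no solution.

no solution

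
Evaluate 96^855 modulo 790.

96^1 ≡ 96 (mod 790)
96^2 ≡ 96^2 = 9216 ≡ 526 (mod 790)
96^4 ≡ 526^2 = 276676 ≡ 176 (mod 790)
96^8 ≡ 176^2 = 30976 ≡ 166 (mod 790)
96^16 ≡ 166^2 = 27556 ≡ 696 (mod 790)
96^32 ≡ 696^2 = 484416 ≡ 146 (mod 790)
96^64 ≡ 146^2 = 21316 ≡ 776 (mod 790)
96^128 ≡ 776^2 = 602176 ≡ 196 (mod 790)
96^256 ≡ 196^2 = 38416 ≡ 496 (mod 790)
96^512 ≡ 496^2 = 246016 ≡ 326 (mod 790)
96^855 = 96^512 · 96^256 · 96^64 · 96^16 · 96^4 · 96^2 · 96^1 ≡ 326 · 496 · 776 · 696 · 176 · 526 · 96 (mod 790).
Accumulate the product:
326 · 496 = 161696 ≡ 536
536 · 776 = 415936 ≡ 396
396 · 696 = 275616 ≡ 696
696 · 176 = 122496 ≡ 46
46 · 526 = 24196 ≡ 496
496 · 96 = 47616 ≡ 216

216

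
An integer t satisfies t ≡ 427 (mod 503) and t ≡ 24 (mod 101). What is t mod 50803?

503⁻¹ mod 101: 503·50 ≡ 1 (mod 101), so 503⁻¹ ≡ 50.
t = 427 + 503·((24 − 427)·50 mod 101) = 427 + 503·50 = 25577.

25577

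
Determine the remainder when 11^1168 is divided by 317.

11^1 ≡ 11 (mod 317)
11^2 ≡ 11^2 = 121 (mod 317)
11^4 ≡ 121^2 = 14641 ≡ 59 (mod 317)
11^8 ≡ 59^2 = 3481 ≡ 311 (mod 317)
11^16 ≡ 311^2 = 96721 ≡ 36 (mod 317)
11^32 ≡ 36^2 = 1296 ≡ 28 (mod 317)
11^64 ≡ 28^2 = 784 ≡ 150 (mod 317)
11^128 ≡ 150^2 = 22500 ≡ 310 (mod 317)
11^256 ≡ 310^2 = 96100 ≡ 49 (mod 317)
11^512 ≡ 49^2 = 2401 ≡ 182 (mod 317)
11^1024 ≡ 182^2 = 33124 ≡ 156 (mod 317)
11^1168 = 11^1024 * 11^128 * 11^16 ≡ 156 * 310 * 36 (mod 317).
Accumulate the product:
156 * 310 = 48360 ≡ 176
176 * 36 = 6336 ≡ 313

313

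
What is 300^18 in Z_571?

By square-and-multiply:
18 in binary is 10010, i.e. 18 = 16 + 2.
300^1 ≡ 300 (mod 571)
300^2 ≡ 300^2 = 90000 ≡ 353 (mod 571)
300^4 ≡ 353^2 = 124609 ≡ 131 (mod 571)
300^8 ≡ 131^2 = 17161 ≡ 31 (mod 571)
300^16 ≡ 31^2 = 961 ≡ 390 (mod 571)
300^18 = 300^16 * 300^2 ≡ 390 * 353 (mod 571).
390 * 353 = 137670 ≡ 59 (mod 571).

59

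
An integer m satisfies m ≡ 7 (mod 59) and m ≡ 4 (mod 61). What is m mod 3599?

59⁻¹ mod 61: 59*30 ≡ 1 (mod 61), so 59⁻¹ ≡ 30.
m = 7 + 59*((4 − 7)*30 mod 61) = 7 + 59*32 = 1895.

1895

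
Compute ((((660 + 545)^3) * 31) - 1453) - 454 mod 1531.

1488

660 + 545 = 1205
(1205)^3 ≡ 554 (mod 1531)
554 * 31 = 17174 ≡ 333 (mod 1531)
333 - 1453 = -1120 ≡ 411 (mod 1531)
411 - 454 = -43 ≡ 1488 (mod 1531)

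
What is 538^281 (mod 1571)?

By square-and-multiply:
281 in binary is 100011001, i.e. 281 = 256 + 16 + 8 + 1.
538^1 ≡ 538 (mod 1571)
538^2 ≡ 538^2 = 289444 ≡ 380 (mod 1571)
538^4 ≡ 380^2 = 144400 ≡ 1439 (mod 1571)
538^8 ≡ 1439^2 = 2070721 ≡ 143 (mod 1571)
538^16 ≡ 143^2 = 20449 ≡ 26 (mod 1571)
538^32 ≡ 26^2 = 676 (mod 1571)
538^64 ≡ 676^2 = 456976 ≡ 1386 (mod 1571)
538^128 ≡ 1386^2 = 1920996 ≡ 1234 (mod 1571)
538^256 ≡ 1234^2 = 1522756 ≡ 457 (mod 1571)
538^281 = 538^256 * 538^16 * 538^8 * 538^1 ≡ 457 * 26 * 143 * 538 (mod 1571).
Accumulate the product:
457 * 26 = 11882 ≡ 885
885 * 143 = 126555 ≡ 875
875 * 538 = 470750 ≡ 1021

1021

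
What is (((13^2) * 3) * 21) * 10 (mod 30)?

0

(13)^2 ≡ 19 (mod 30)
19 * 3 = 57 ≡ 27 (mod 30)
27 * 21 = 567 ≡ 27 (mod 30)
27 * 10 = 270 ≡ 0 (mod 30)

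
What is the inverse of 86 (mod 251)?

251 = 2·86 + 79
86 = 1·79 + 7
79 = 11·7 + 2
7 = 3·2 + 1
2 = 2·1 + 0
gcd(86, 251) = 1, so the inverse exists.
Back-substitute for 1:
1 = 1·7 − 3·2
  = −3·79 + 34·7
  = 34·86 − 37·79
  = −37·251 + 108·86
So 86⁻¹ ≡ 108 (mod 251).

108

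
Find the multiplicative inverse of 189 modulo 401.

Run the extended Euclidean algorithm:
401 = 2*189 + 23
189 = 8*23 + 5
23 = 4*5 + 3
5 = 1*3 + 2
3 = 1*2 + 1
2 = 2*1 + 0
gcd(189, 401) = 1, so the inverse exists.
Bézout: 1 = 74*401 − 157*189.
So 189⁻¹ ≡ −157 ≡ 244 (mod 401).

244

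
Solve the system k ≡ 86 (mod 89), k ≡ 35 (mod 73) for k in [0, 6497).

89⁻¹ mod 73: 89×32 ≡ 1 (mod 73), so 89⁻¹ ≡ 32.
k = 86 + 89×((35 − 86)×32 mod 73) = 86 + 89×47 = 4269.
Check: 4269 mod 89 = 86, 4269 mod 73 = 35. ✓

4269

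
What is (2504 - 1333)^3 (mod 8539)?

6956

2504 - 1333 = 1171
(1171)^3 ≡ 6956 (mod 8539)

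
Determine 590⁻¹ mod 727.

727 = 1*590 + 137
590 = 4*137 + 42
137 = 3*42 + 11
42 = 3*11 + 9
11 = 1*9 + 2
9 = 4*2 + 1
2 = 2*1 + 0
gcd(590, 727) = 1, so the inverse exists.
Back-substitute for 1:
1 = 1*9 − 4*2
  = −4*11 + 5*9
  = 5*42 − 19*11
  = −19*137 + 62*42
  = 62*590 − 267*137
  = −267*727 + 329*590
So 590⁻¹ ≡ 329 (mod 727).

329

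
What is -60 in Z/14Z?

-60 = -5·14 + 10, so -60 ≡ 10 (mod 14).

10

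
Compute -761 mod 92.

-761 = -9×92 + 67, so -761 ≡ 67 (mod 92).

67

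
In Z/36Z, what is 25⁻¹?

13

36 = 1×25 + 11
25 = 2×11 + 3
11 = 3×3 + 2
3 = 1×2 + 1
2 = 2×1 + 0
gcd(25, 36) = 1, so the inverse exists.
Bézout: 1 = −9×36 + 13×25.
So 25⁻¹ ≡ 13 (mod 36).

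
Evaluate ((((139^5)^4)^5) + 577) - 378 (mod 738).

(139)^5 ≡ 493 (mod 738)
(493)^4 ≡ 493 (mod 738)
(493)^5 ≡ 247 (mod 738)
247 + 577 = 824 ≡ 86 (mod 738)
86 - 378 = -292 ≡ 446 (mod 738)

446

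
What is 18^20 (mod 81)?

Compute successive squares:
20 in binary is 10100, i.e. 20 = 16 + 4.
18^1 ≡ 18 (mod 81)
18^2 ≡ 18^2 = 324 ≡ 0 (mod 81)
18^4 ≡ 0^2 = 0 (mod 81)
18^8 ≡ 0^2 = 0 (mod 81)
18^16 ≡ 0^2 = 0 (mod 81)
18^20 = 18^16 · 18^4 ≡ 0 · 0 (mod 81).
0 · 0 = 0 ≡ 0 (mod 81).

0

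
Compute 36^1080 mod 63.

1080 in binary is 10000111000, i.e. 1080 = 1024 + 32 + 16 + 8.
36^1 ≡ 36 (mod 63)
36^2 ≡ 36^2 = 1296 ≡ 36 (mod 63)
36^4 ≡ 36^2 = 1296 ≡ 36 (mod 63)
36^8 ≡ 36^2 = 1296 ≡ 36 (mod 63)
36^16 ≡ 36^2 = 1296 ≡ 36 (mod 63)
36^32 ≡ 36^2 = 1296 ≡ 36 (mod 63)
36^64 ≡ 36^2 = 1296 ≡ 36 (mod 63)
36^128 ≡ 36^2 = 1296 ≡ 36 (mod 63)
36^256 ≡ 36^2 = 1296 ≡ 36 (mod 63)
36^512 ≡ 36^2 = 1296 ≡ 36 (mod 63)
36^1024 ≡ 36^2 = 1296 ≡ 36 (mod 63)
36^1080 = 36^1024 * 36^32 * 36^16 * 36^8 ≡ 36 * 36 * 36 * 36 (mod 63).
Accumulate the product:
36 * 36 = 1296 ≡ 36
36 * 36 = 1296 ≡ 36
36 * 36 = 1296 ≡ 36

36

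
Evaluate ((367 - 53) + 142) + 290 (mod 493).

253

367 - 53 = 314
314 + 142 = 456
456 + 290 = 746 ≡ 253 (mod 493)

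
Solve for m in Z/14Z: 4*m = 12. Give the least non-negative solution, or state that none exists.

3

gcd(4, 14) = 2, and 2 | 12, so solutions exist.
Divide through by 2: 2*m mod 7 = 6.
2⁻¹ ≡ 4 (mod 7).
m ≡ 4*6 ≡ 3 (mod 7).
The smallest non-negative solution is m = 3.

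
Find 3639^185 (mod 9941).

Compute successive squares:
185 in binary is 10111001, i.e. 185 = 128 + 32 + 16 + 8 + 1.
3639^1 ≡ 3639 (mod 9941)
3639^2 ≡ 3639^2 = 13242321 ≡ 909 (mod 9941)
3639^4 ≡ 909^2 = 826281 ≡ 1178 (mod 9941)
3639^8 ≡ 1178^2 = 1387684 ≡ 5885 (mod 9941)
3639^16 ≡ 5885^2 = 34633225 ≡ 8722 (mod 9941)
3639^32 ≡ 8722^2 = 76073284 ≡ 4752 (mod 9941)
3639^64 ≡ 4752^2 = 22581504 ≡ 5493 (mod 9941)
3639^128 ≡ 5493^2 = 30173049 ≡ 2114 (mod 9941)
3639^185 = 3639^128 * 3639^32 * 3639^16 * 3639^8 * 3639^1 ≡ 2114 * 4752 * 8722 * 5885 * 3639 (mod 9941).
Accumulate the product:
2114 * 4752 = 10045728 ≡ 5318
5318 * 8722 = 46383596 ≡ 8831
8831 * 5885 = 51970435 ≡ 8828
8828 * 3639 = 32125092 ≡ 5721

5721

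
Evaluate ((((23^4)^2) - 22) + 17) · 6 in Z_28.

8

(23)^4 ≡ 9 (mod 28)
(9)^2 ≡ 25 (mod 28)
25 - 22 = 3
3 + 17 = 20
20 · 6 = 120 ≡ 8 (mod 28)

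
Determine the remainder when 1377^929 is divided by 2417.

839

Compute successive squares:
1377^1 ≡ 1377 (mod 2417)
1377^2 ≡ 1377^2 = 1896129 ≡ 1201 (mod 2417)
1377^4 ≡ 1201^2 = 1442401 ≡ 1869 (mod 2417)
1377^8 ≡ 1869^2 = 3493161 ≡ 596 (mod 2417)
1377^16 ≡ 596^2 = 355216 ≡ 2334 (mod 2417)
1377^32 ≡ 2334^2 = 5447556 ≡ 2055 (mod 2417)
1377^64 ≡ 2055^2 = 4223025 ≡ 526 (mod 2417)
1377^128 ≡ 526^2 = 276676 ≡ 1138 (mod 2417)
1377^256 ≡ 1138^2 = 1295044 ≡ 1949 (mod 2417)
1377^512 ≡ 1949^2 = 3798601 ≡ 1494 (mod 2417)
1377^929 = 1377^512 · 1377^256 · 1377^128 · 1377^32 · 1377^1 ≡ 1494 · 1949 · 1138 · 2055 · 1377 (mod 2417).
Accumulate the product:
1494 · 1949 = 2911806 ≡ 1738
1738 · 1138 = 1977844 ≡ 738
738 · 2055 = 1516590 ≡ 1131
1131 · 1377 = 1557387 ≡ 839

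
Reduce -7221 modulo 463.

-7221 = -16*463 + 187, so -7221 ≡ 187 (mod 463).

187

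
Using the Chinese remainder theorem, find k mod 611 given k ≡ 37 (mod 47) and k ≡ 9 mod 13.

47⁻¹ mod 13: 47·5 ≡ 1 (mod 13), so 47⁻¹ ≡ 5.
k = 37 + 47·((9 − 37)·5 mod 13) = 37 + 47·3 = 178.

178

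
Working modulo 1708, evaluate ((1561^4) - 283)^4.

508

(1561)^4 ≡ 469 (mod 1708)
469 - 283 = 186
(186)^4 ≡ 508 (mod 1708)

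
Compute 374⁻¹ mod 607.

508

607 = 1×374 + 233
374 = 1×233 + 141
233 = 1×141 + 92
141 = 1×92 + 49
92 = 1×49 + 43
49 = 1×43 + 6
43 = 7×6 + 1
6 = 6×1 + 0
gcd(374, 607) = 1, so the inverse exists.
Bézout: 1 = 61×607 − 99×374.
So 374⁻¹ ≡ −99 ≡ 508 (mod 607).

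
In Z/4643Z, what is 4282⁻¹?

3807

4643 = 1×4282 + 361
4282 = 11×361 + 311
361 = 1×311 + 50
311 = 6×50 + 11
50 = 4×11 + 6
11 = 1×6 + 5
6 = 1×5 + 1
5 = 5×1 + 0
gcd(4282, 4643) = 1, so the inverse exists.
Bézout: 1 = 771×4643 − 836×4282.
So 4282⁻¹ ≡ −836 ≡ 3807 (mod 4643).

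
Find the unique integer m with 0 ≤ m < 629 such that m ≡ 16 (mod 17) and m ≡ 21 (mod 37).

169

17⁻¹ mod 37: 17·24 ≡ 1 (mod 37), so 17⁻¹ ≡ 24.
m = 16 + 17·((21 − 16)·24 mod 37) = 16 + 17·9 = 169.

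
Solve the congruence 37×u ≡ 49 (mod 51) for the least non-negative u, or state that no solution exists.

gcd(37, 51) = 1, so a unique solution mod 51 exists.
37⁻¹ ≡ 40 (mod 51).
u ≡ 40×49 ≡ 22 (mod 51).

22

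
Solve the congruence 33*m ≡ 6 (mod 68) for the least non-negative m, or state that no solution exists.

62

gcd(33, 68) = 1, so a unique solution mod 68 exists.
33⁻¹ ≡ 33 (mod 68).
m ≡ 33*6 ≡ 62 (mod 68).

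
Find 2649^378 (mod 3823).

Using repeated squaring:
378 in binary is 101111010, i.e. 378 = 256 + 64 + 32 + 16 + 8 + 2.
2649^1 ≡ 2649 (mod 3823)
2649^2 ≡ 2649^2 = 7017201 ≡ 1996 (mod 3823)
2649^4 ≡ 1996^2 = 3984016 ≡ 450 (mod 3823)
2649^8 ≡ 450^2 = 202500 ≡ 3704 (mod 3823)
2649^16 ≡ 3704^2 = 13719616 ≡ 2692 (mod 3823)
2649^32 ≡ 2692^2 = 7246864 ≡ 2279 (mod 3823)
2649^64 ≡ 2279^2 = 5193841 ≡ 2207 (mod 3823)
2649^128 ≡ 2207^2 = 4870849 ≡ 347 (mod 3823)
2649^256 ≡ 347^2 = 120409 ≡ 1896 (mod 3823)
2649^378 = 2649^256 · 2649^64 · 2649^32 · 2649^16 · 2649^8 · 2649^2 ≡ 1896 · 2207 · 2279 · 2692 · 3704 · 1996 (mod 3823).
Accumulate the product:
1896 · 2207 = 4184472 ≡ 2110
2110 · 2279 = 4808690 ≡ 3179
3179 · 2692 = 8557868 ≡ 1994
1994 · 3704 = 7385776 ≡ 3563
3563 · 1996 = 7111748 ≡ 968

968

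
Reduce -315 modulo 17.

-315 = -19·17 + 8, so -315 ≡ 8 (mod 17).

8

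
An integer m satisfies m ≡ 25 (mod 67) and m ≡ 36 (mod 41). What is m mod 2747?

67⁻¹ mod 41: 67*30 ≡ 1 (mod 41), so 67⁻¹ ≡ 30.
m = 25 + 67*((36 − 25)*30 mod 41) = 25 + 67*2 = 159.
Check: 159 mod 67 = 25, 159 mod 41 = 36. ✓

159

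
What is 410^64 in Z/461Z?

96

410^1 ≡ 410 (mod 461)
410^2 ≡ 410^2 = 168100 ≡ 296 (mod 461)
410^4 ≡ 296^2 = 87616 ≡ 26 (mod 461)
410^8 ≡ 26^2 = 676 ≡ 215 (mod 461)
410^16 ≡ 215^2 = 46225 ≡ 125 (mod 461)
410^32 ≡ 125^2 = 15625 ≡ 412 (mod 461)
410^64 ≡ 412^2 = 169744 ≡ 96 (mod 461)
So 410^64 ≡ 96 (mod 461).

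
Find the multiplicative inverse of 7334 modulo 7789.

1010

By the extended Euclidean algorithm:
7789 = 1*7334 + 455
7334 = 16*455 + 54
455 = 8*54 + 23
54 = 2*23 + 8
23 = 2*8 + 7
8 = 1*7 + 1
7 = 7*1 + 0
gcd(7334, 7789) = 1, so the inverse exists.
Back-substitute for 1:
1 = 1*8 − 1*7
  = −1*23 + 3*8
  = 3*54 − 7*23
  = −7*455 + 59*54
  = 59*7334 − 951*455
  = −951*7789 + 1010*7334
So 7334⁻¹ ≡ 1010 (mod 7789).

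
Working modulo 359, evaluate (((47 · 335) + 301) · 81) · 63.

47 · 335 = 15745 ≡ 308 (mod 359)
308 + 301 = 609 ≡ 250 (mod 359)
250 · 81 = 20250 ≡ 146 (mod 359)
146 · 63 = 9198 ≡ 223 (mod 359)

223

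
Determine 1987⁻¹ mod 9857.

9857 = 4*1987 + 1909
1987 = 1*1909 + 78
1909 = 24*78 + 37
78 = 2*37 + 4
37 = 9*4 + 1
4 = 4*1 + 0
gcd(1987, 9857) = 1, so the inverse exists.
Back-substitute for 1:
1 = 1*37 − 9*4
  = −9*78 + 19*37
  = 19*1909 − 465*78
  = −465*1987 + 484*1909
  = 484*9857 − 2401*1987
So 1987⁻¹ ≡ −2401 ≡ 7456 (mod 9857).

7456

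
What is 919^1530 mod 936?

Compute successive squares:
1530 in binary is 10111111010, i.e. 1530 = 1024 + 256 + 128 + 64 + 32 + 16 + 8 + 2.
919^1 ≡ 919 (mod 936)
919^2 ≡ 919^2 = 844561 ≡ 289 (mod 936)
919^4 ≡ 289^2 = 83521 ≡ 217 (mod 936)
919^8 ≡ 217^2 = 47089 ≡ 289 (mod 936)
919^16 ≡ 289^2 = 83521 ≡ 217 (mod 936)
919^32 ≡ 217^2 = 47089 ≡ 289 (mod 936)
919^64 ≡ 289^2 = 83521 ≡ 217 (mod 936)
919^128 ≡ 217^2 = 47089 ≡ 289 (mod 936)
919^256 ≡ 289^2 = 83521 ≡ 217 (mod 936)
919^512 ≡ 217^2 = 47089 ≡ 289 (mod 936)
919^1024 ≡ 289^2 = 83521 ≡ 217 (mod 936)
919^1530 = 919^1024 * 919^256 * 919^128 * 919^64 * 919^32 * 919^16 * 919^8 * 919^2 ≡ 217 * 217 * 289 * 217 * 289 * 217 * 289 * 289 (mod 936).
Accumulate the product:
217 * 217 = 47089 ≡ 289
289 * 289 = 83521 ≡ 217
217 * 217 = 47089 ≡ 289
289 * 289 = 83521 ≡ 217
217 * 217 = 47089 ≡ 289
289 * 289 = 83521 ≡ 217
217 * 289 = 62713 ≡ 1

1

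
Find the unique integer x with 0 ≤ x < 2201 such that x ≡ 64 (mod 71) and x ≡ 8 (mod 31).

845

71⁻¹ mod 31: 71*7 ≡ 1 (mod 31), so 71⁻¹ ≡ 7.
x = 64 + 71*((8 − 64)*7 mod 31) = 64 + 71*11 = 845.
Check: 845 mod 71 = 64, 845 mod 31 = 8. ✓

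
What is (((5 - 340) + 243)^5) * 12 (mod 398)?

5 - 340 = -335 ≡ 63 (mod 398)
63 + 243 = 306
(306)^5 ≡ 292 (mod 398)
292 * 12 = 3504 ≡ 320 (mod 398)

320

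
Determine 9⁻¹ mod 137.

Run the extended Euclidean algorithm:
137 = 15*9 + 2
9 = 4*2 + 1
2 = 2*1 + 0
gcd(9, 137) = 1, so the inverse exists.
Bézout: 1 = −4*137 + 61*9.
So 9⁻¹ ≡ 61 (mod 137).

61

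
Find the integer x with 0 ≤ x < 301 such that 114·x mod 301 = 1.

301 = 2×114 + 73
114 = 1×73 + 41
73 = 1×41 + 32
41 = 1×32 + 9
32 = 3×9 + 5
9 = 1×5 + 4
5 = 1×4 + 1
4 = 4×1 + 0
gcd(114, 301) = 1, so the inverse exists.
Back-substitute for 1:
1 = 1×5 − 1×4
  = −1×9 + 2×5
  = 2×32 − 7×9
  = −7×41 + 9×32
  = 9×73 − 16×41
  = −16×114 + 25×73
  = 25×301 − 66×114
So 114⁻¹ ≡ −66 ≡ 235 (mod 301).

235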